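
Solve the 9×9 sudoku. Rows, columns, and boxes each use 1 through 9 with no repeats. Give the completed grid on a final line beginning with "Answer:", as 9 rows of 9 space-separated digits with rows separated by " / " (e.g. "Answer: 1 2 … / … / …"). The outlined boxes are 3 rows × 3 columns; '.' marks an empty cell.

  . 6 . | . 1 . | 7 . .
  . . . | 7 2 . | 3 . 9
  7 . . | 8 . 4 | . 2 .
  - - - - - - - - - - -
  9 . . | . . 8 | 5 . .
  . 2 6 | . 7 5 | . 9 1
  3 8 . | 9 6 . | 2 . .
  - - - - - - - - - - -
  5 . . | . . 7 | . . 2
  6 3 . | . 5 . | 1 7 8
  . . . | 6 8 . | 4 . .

Step 1. [r2c8∈{1,4,5,6,8}] 1 has one home in col 8: r2c8 ⇒ r2c8=1.
Step 2. [r9c1∈{1,2}] 1 has one home in col 1: r9c1, so r9c1=1.
Step 3. [r5c1∈{4}] only 4 remains possible at r5c1 ⇒ r5c1=4.
Step 4. [r6c3∈{1,5,7}] across row 6, 5 lands solely at r6c3 ⇒ r6c3=5.
Step 5. [r6c8∈{4}] nothing but 4 survives at r6c8, so r6c8=4.
Step 6. [r5c4∈{3}] r5c4's peers cover all but 3, so r5c4=3.
Step 7. [r7c3∈{4,8,9}] row 7 places 8 nowhere but r7c3. So r7c3=8.
Step 8. [r2c3∈{4}] nothing but 4 survives at r2c3. So r2c3=4.
Step 9. [r8c4∈{2,4}] row 8 places 4 nowhere but r8c4 ⇒ r8c4=4.
Step 10. [r7c7∈{6,9}] 9 has one home in col 7: r7c7. So r7c7=9.
Step 11. [r3c5∈{3,9}] 9 has one home in col 5: r3c5. So r3c5=9.
Step 12. [r1c3∈{2,3,9}] across row 1, 9 lands solely at r1c3, so r1c3=9.
Step 13. [r1c4∈{5}] r1c4's peers cover all but 5, so r1c4=5.
Step 14. [r3c9∈{5,6}] box 3 places 5 nowhere but r3c9. So r3c9=5.
Step 15. [r9c9∈{3}] nothing but 3 survives at r9c9. So r9c9=3.
Step 16. [r8c3∈{2}] r8c3 is down to just 2. So r8c3=2.
Step 17. [r3c2∈{1}] nothing but 1 survives at r3c2. So r3c2=1.
Step 18. [r4c2∈{7}] r4c2's peers cover all but 7, so r4c2=7.
Step 19. [r4c8∈{3,6}] across row 4, 3 lands solely at r4c8, so r4c8=3.
Step 20. [r7c4∈{1}] nothing but 1 survives at r7c4 ⇒ r7c4=1.
Step 21. [r1c8∈{8}] only 8 remains possible at r1c8 ⇒ r1c8=8.
Step 22. [r9c2∈{9}] only 9 remains possible at r9c2 ⇒ r9c2=9.
Step 23. [r7c5∈{3}] nothing but 3 survives at r7c5. So r7c5=3.
Step 24. [r4c4∈{2}] r4c4 has the single candidate 2, so r4c4=2.
Step 25. [r4c3∈{1}] only 1 remains possible at r4c3, so r4c3=1.
Step 26. [r2c6∈{6}] nothing but 6 survives at r2c6, so r2c6=6.
Step 27. [r1c9∈{4}] r1c9 has the single candidate 4. So r1c9=4.
Step 28. [r4c5∈{4}] nothing but 4 survives at r4c5 ⇒ r4c5=4.
Step 29. [r2c2∈{5}] only 5 remains possible at r2c2. So r2c2=5.
Step 30. [r7c8∈{6}] nothing but 6 survives at r7c8 ⇒ r7c8=6.
Step 31. [r7c2∈{4}] r7c2 is down to just 4 ⇒ r7c2=4.
Step 32. [r6c9∈{7}] r6c9 has the single candidate 7 ⇒ r6c9=7.
Step 33. [r1c1∈{2}] r1c1 has the single candidate 2 ⇒ r1c1=2.
Step 34. [r1c6∈{3}] r1c6 has the single candidate 3. So r1c6=3.
Step 35. [r5c7∈{8}] r5c7's peers cover all but 8. So r5c7=8.
Step 36. [r8c6∈{9}] r8c6 is down to just 9. So r8c6=9.
Step 37. [r3c3∈{3}] r3c3 is down to just 3 ⇒ r3c3=3.
Step 38. [r9c6∈{2}] r9c6's peers cover all but 2, so r9c6=2.
Step 39. [r6c6∈{1}] nothing but 1 survives at r6c6, so r6c6=1.
Step 40. [r2c1∈{8}] r2c1 has the single candidate 8 ⇒ r2c1=8.
Step 41. [r9c8∈{5}] nothing but 5 survives at r9c8, so r9c8=5.
Step 42. [r3c7∈{6}] only 6 remains possible at r3c7, so r3c7=6.
Step 43. [r9c3∈{7}] r9c3's peers cover all but 7. So r9c3=7.
Step 44. [r4c9∈{6}] r4c9's peers cover all but 6. So r4c9=6.

Answer: 2 6 9 5 1 3 7 8 4 / 8 5 4 7 2 6 3 1 9 / 7 1 3 8 9 4 6 2 5 / 9 7 1 2 4 8 5 3 6 / 4 2 6 3 7 5 8 9 1 / 3 8 5 9 6 1 2 4 7 / 5 4 8 1 3 7 9 6 2 / 6 3 2 4 5 9 1 7 8 / 1 9 7 6 8 2 4 5 3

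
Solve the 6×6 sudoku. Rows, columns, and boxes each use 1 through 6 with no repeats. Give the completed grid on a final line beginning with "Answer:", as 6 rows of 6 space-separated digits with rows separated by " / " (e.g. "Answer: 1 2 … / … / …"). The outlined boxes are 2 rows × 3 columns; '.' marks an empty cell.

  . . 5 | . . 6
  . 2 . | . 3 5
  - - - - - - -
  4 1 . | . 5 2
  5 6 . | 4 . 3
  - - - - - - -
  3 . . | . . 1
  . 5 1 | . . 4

Step 1. [r6c1∈{2,6}] across col 1, 2 lands solely at r6c1 ⇒ r6c1=2.
Step 2. [r5c3∈{4,6}] across box 5, 6 lands solely at r5c3, so r5c3=6.
Step 3. [r1c1∈{1}] only 1 remains possible at r1c1 ⇒ r1c1=1.
Step 4. [r1c4∈{2}] r1c4 is down to just 2, so r1c4=2.
Step 5. [r1c5∈{4}] nothing but 4 survives at r1c5. So r1c5=4.
Step 6. [r6c4∈{3,6}] 3 has one home in row 6: r6c4 ⇒ r6c4=3.
Step 7. [r3c4∈{6}] only 6 remains possible at r3c4, so r3c4=6.
Step 8. [r2c3∈{4}] r2c3 is down to just 4 ⇒ r2c3=4.
Step 9. [r4c3∈{2}] r4c3 is down to just 2. So r4c3=2.
Step 10. [r4c5∈{1}] r4c5 has the single candidate 1, so r4c5=1.
Step 11. [r5c4∈{5}] r5c4 is down to just 5 ⇒ r5c4=5.
Step 12. [r2c1∈{6}] r2c1's peers cover all but 6. So r2c1=6.
Step 13. [r6c5∈{6}] r6c5's peers cover all but 6 ⇒ r6c5=6.
Step 14. [r5c5∈{2}] r5c5 has the single candidate 2. So r5c5=2.
Step 15. [r1c2∈{3}] r1c2 has the single candidate 3. So r1c2=3.
Step 16. [r3c3∈{3}] nothing but 3 survives at r3c3 ⇒ r3c3=3.
Step 17. [r5c2∈{4}] nothing but 4 survives at r5c2 ⇒ r5c2=4.
Step 18. [r2c4∈{1}] r2c4 has the single candidate 1, so r2c4=1.

Answer: 1 3 5 2 4 6 / 6 2 4 1 3 5 / 4 1 3 6 5 2 / 5 6 2 4 1 3 / 3 4 6 5 2 1 / 2 5 1 3 6 4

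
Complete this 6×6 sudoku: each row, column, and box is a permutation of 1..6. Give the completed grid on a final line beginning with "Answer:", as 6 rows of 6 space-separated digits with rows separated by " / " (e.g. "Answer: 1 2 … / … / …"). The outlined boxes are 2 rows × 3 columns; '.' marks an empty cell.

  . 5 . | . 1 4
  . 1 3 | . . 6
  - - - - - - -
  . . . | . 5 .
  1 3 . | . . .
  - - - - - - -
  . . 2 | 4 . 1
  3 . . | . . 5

Step 1. [r5c2∈{6}] r5c2 has the single candidate 6. So r5c2=6.
Step 2. [r2c5∈{2}] r2c5's peers cover all but 2 ⇒ r2c5=2.
Step 3. [r3c2∈{2,4}] in col 2, 2 fits only at r3c2, so r3c2=2.
Step 4. [r1c3∈{6}] only 6 remains possible at r1c3. So r1c3=6.
Step 5. [r3c3∈{4}] r3c3's peers cover all but 4. So r3c3=4.
Step 6. [r3c4∈{1,3,6}] r3c4 is the only open cell in row 3 admitting 1 ⇒ r3c4=1.
Step 7. [r6c5∈{6}] r6c5 has the single candidate 6. So r6c5=6.
Step 8. [r4c4∈{2,6}] in row 4, 6 fits only at r4c4, so r4c4=6.
Step 9. [r5c1∈{5}] r5c1's peers cover all but 5 ⇒ r5c1=5.
Step 10. [r5c5∈{3}] r5c5 has the single candidate 3. So r5c5=3.
Step 11. [r1c1∈{2}] only 2 remains possible at r1c1 ⇒ r1c1=2.
Step 12. [r4c5∈{4}] r4c5 has the single candidate 4. So r4c5=4.
Step 13. [r6c4∈{2}] r6c4's peers cover all but 2, so r6c4=2.
Step 14. [r2c4∈{5}] r2c4's peers cover all but 5 ⇒ r2c4=5.
Step 15. [r4c3∈{5}] r4c3 is down to just 5. So r4c3=5.
Step 16. [r6c2∈{4}] r6c2 has the single candidate 4. So r6c2=4.
Step 17. [r1c4∈{3}] r1c4 is down to just 3, so r1c4=3.
Step 18. [r3c1∈{6}] nothing but 6 survives at r3c1. So r3c1=6.
Step 19. [r3c6∈{3}] r3c6 is down to just 3 ⇒ r3c6=3.
Step 20. [r6c3∈{1}] r6c3 is down to just 1, so r6c3=1.
Step 21. [r2c1∈{4}] r2c1 is down to just 4 ⇒ r2c1=4.
Step 22. [r4c6∈{2}] r4c6 has the single candidate 2 ⇒ r4c6=2.

Answer: 2 5 6 3 1 4 / 4 1 3 5 2 6 / 6 2 4 1 5 3 / 1 3 5 6 4 2 / 5 6 2 4 3 1 / 3 4 1 2 6 5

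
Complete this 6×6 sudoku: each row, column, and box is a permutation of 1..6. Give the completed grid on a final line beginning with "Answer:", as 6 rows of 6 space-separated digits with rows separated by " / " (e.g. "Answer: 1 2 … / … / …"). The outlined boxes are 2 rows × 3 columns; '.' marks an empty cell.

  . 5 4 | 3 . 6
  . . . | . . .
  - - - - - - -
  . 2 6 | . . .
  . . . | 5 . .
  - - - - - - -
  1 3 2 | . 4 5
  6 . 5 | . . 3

Step 1. [r1c5∈{1,2}] across row 1, 1 lands solely at r1c5, so r1c5=1.
Step 2. [r6c5∈{2}] r6c5's peers cover all but 2. So r6c5=2.
Step 3. [r4c6∈{1,2,4}] r4c6 is the only open cell in row 4 admitting 2. So r4c6=2.
Step 4. [r3c5∈{3}] r3c5's peers cover all but 3, so r3c5=3.
Step 5. [r2c6∈{4}] only 4 remains possible at r2c6. So r2c6=4.
Step 6. [r3c4∈{1,4}] across col 4, 4 lands solely at r3c4 ⇒ r3c4=4.
Step 7. [r4c1∈{3,4}] across col 1, 4 lands solely at r4c1, so r4c1=4.
Step 8. [r4c2∈{1}] r4c2 is down to just 1, so r4c2=1.
Step 9. [r2c1∈{2,3}] r2c1 is the only open cell in col 1 admitting 3, so r2c1=3.
Step 10. [r3c1∈{5}] only 5 remains possible at r3c1. So r3c1=5.
Step 11. [r2c4∈{2}] only 2 remains possible at r2c4 ⇒ r2c4=2.
Step 12. [r4c3∈{3}] nothing but 3 survives at r4c3. So r4c3=3.
Step 13. [r6c4∈{1}] r6c4 is down to just 1 ⇒ r6c4=1.
Step 14. [r5c4∈{6}] r5c4's peers cover all but 6 ⇒ r5c4=6.
Step 15. [r2c5∈{5}] r2c5 is down to just 5. So r2c5=5.
Step 16. [r1c1∈{2}] r1c1's peers cover all but 2. So r1c1=2.
Step 17. [r3c6∈{1}] nothing but 1 survives at r3c6. So r3c6=1.
Step 18. [r6c2∈{4}] r6c2 is down to just 4. So r6c2=4.
Step 19. [r2c2∈{6}] r2c2 is down to just 6, so r2c2=6.
Step 20. [r2c3∈{1}] r2c3's peers cover all but 1, so r2c3=1.
Step 21. [r4c5∈{6}] r4c5 is down to just 6 ⇒ r4c5=6.

Answer: 2 5 4 3 1 6 / 3 6 1 2 5 4 / 5 2 6 4 3 1 / 4 1 3 5 6 2 / 1 3 2 6 4 5 / 6 4 5 1 2 3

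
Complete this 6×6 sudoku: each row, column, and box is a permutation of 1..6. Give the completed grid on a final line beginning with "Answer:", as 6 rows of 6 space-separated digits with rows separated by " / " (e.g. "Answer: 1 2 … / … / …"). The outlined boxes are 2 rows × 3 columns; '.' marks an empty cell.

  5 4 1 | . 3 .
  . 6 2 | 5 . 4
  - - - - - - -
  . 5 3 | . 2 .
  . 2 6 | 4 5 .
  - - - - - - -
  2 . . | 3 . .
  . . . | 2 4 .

Step 1. [r3c4∈{1,6}] across col 4, 1 lands solely at r3c4, so r3c4=1.
Step 2. [r5c2∈{1}] nothing but 1 survives at r5c2, so r5c2=1.
Step 3. [r3c6∈{6}] r3c6 is down to just 6 ⇒ r3c6=6.
Step 4. [r5c6∈{5}] only 5 remains possible at r5c6, so r5c6=5.
Step 5. [r6c1∈{3,6}] r6c1 is the only open cell in row 6 admitting 6. So r6c1=6.
Step 6. [r6c3∈{5}] r6c3 is down to just 5, so r6c3=5.
Step 7. [r1c6∈{2}] nothing but 2 survives at r1c6 ⇒ r1c6=2.
Step 8. [r1c4∈{6}] only 6 remains possible at r1c4 ⇒ r1c4=6.
Step 9. [r5c5∈{6}] nothing but 6 survives at r5c5, so r5c5=6.
Step 10. [r4c1∈{1}] nothing but 1 survives at r4c1. So r4c1=1.
Step 11. [r2c5∈{1}] nothing but 1 survives at r2c5 ⇒ r2c5=1.
Step 12. [r4c6∈{3}] only 3 remains possible at r4c6 ⇒ r4c6=3.
Step 13. [r3c1∈{4}] r3c1's peers cover all but 4 ⇒ r3c1=4.
Step 14. [r5c3∈{4}] r5c3's peers cover all but 4. So r5c3=4.
Step 15. [r2c1∈{3}] nothing but 3 survives at r2c1, so r2c1=3.
Step 16. [r6c6∈{1}] r6c6's peers cover all but 1, so r6c6=1.
Step 17. [r6c2∈{3}] nothing but 3 survives at r6c2, so r6c2=3.

Answer: 5 4 1 6 3 2 / 3 6 2 5 1 4 / 4 5 3 1 2 6 / 1 2 6 4 5 3 / 2 1 4 3 6 5 / 6 3 5 2 4 1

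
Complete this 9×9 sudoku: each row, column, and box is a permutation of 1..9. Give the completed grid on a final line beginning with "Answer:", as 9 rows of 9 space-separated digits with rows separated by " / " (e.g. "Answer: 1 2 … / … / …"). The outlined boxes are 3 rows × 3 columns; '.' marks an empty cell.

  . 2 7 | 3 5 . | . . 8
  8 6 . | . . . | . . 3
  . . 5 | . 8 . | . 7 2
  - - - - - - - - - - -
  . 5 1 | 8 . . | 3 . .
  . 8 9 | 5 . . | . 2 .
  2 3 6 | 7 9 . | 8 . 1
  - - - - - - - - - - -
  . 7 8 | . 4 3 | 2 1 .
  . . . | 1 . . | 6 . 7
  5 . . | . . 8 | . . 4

Step 1. [r9c7∈{9}] only 9 remains possible at r9c7. So r9c7=9.
Step 2. [r2c3∈{4}] r2c3 has the single candidate 4. So r2c3=4.
Step 3. [r8c5∈{2}] r8c5 has the single candidate 2 ⇒ r8c5=2.
Step 4. [r4c5∈{6}] nothing but 6 survives at r4c5. So r4c5=6.
Step 5. [r6c6∈{4}] r6c6 is down to just 4 ⇒ r6c6=4.
Step 6. [r2c6∈{1,2,7,9}] across col 6, 7 lands solely at r2c6, so r2c6=7.
Step 7. [r2c5∈{1}] r2c5 has the single candidate 1. So r2c5=1.
Step 8. [r3c4∈{4,6,9}] in col 4, 4 fits only at r3c4, so r3c4=4.
Step 9. [r1c8∈{4,6,9}] across col 8, 6 lands solely at r1c8. So r1c8=6.
Step 10. [r1c6∈{9}] r1c6's peers cover all but 9. So r1c6=9.
Step 11. [r4c8∈{4,9}] 4 has one home in col 8: r4c8. So r4c8=4.
Step 12. [r8c3∈{3}] only 3 remains possible at r8c3 ⇒ r8c3=3.
Step 13. [r3c7∈{1}] only 1 remains possible at r3c7, so r3c7=1.
Step 14. [r7c1∈{6,9}] 6 has one home in col 1: r7c1. So r7c1=6.
Step 15. [r5c1∈{4,7}] in row 5, 4 fits only at r5c1. So r5c1=4.
Step 16. [r3c2∈{9}] nothing but 9 survives at r3c2 ⇒ r3c2=9.
Step 17. [r6c8∈{5}] only 5 remains possible at r6c8 ⇒ r6c8=5.
Step 18. [r9c2∈{1}] nothing but 1 survives at r9c2 ⇒ r9c2=1.
Step 19. [r9c3∈{2}] r9c3 has the single candidate 2. So r9c3=2.
Step 20. [r7c9∈{5}] r7c9 has the single candidate 5. So r7c9=5.
Step 21. [r8c8∈{8}] r8c8's peers cover all but 8. So r8c8=8.
Step 22. [r9c8∈{3}] r9c8 is down to just 3, so r9c8=3.
Step 23. [r2c4∈{2}] only 2 remains possible at r2c4. So r2c4=2.
Step 24. [r4c9∈{9}] r4c9 has the single candidate 9, so r4c9=9.
Step 25. [r5c5∈{3}] only 3 remains possible at r5c5 ⇒ r5c5=3.
Step 26. [r5c6∈{1}] nothing but 1 survives at r5c6. So r5c6=1.
Step 27. [r3c1∈{3}] r3c1 is down to just 3, so r3c1=3.
Step 28. [r9c5∈{7}] r9c5 is down to just 7, so r9c5=7.
Step 29. [r3c6∈{6}] r3c6 has the single candidate 6 ⇒ r3c6=6.
Step 30. [r2c7∈{5}] r2c7's peers cover all but 5. So r2c7=5.
Step 31. [r8c2∈{4}] r8c2 is down to just 4 ⇒ r8c2=4.
Step 32. [r2c8∈{9}] only 9 remains possible at r2c8, so r2c8=9.
Step 33. [r8c6∈{5}] only 5 remains possible at r8c6 ⇒ r8c6=5.
Step 34. [r4c6∈{2}] r4c6 has the single candidate 2. So r4c6=2.
Step 35. [r8c1∈{9}] r8c1 has the single candidate 9, so r8c1=9.
Step 36. [r5c7∈{7}] nothing but 7 survives at r5c7, so r5c7=7.
Step 37. [r4c1∈{7}] r4c1's peers cover all but 7 ⇒ r4c1=7.
Step 38. [r5c9∈{6}] nothing but 6 survives at r5c9. So r5c9=6.
Step 39. [r7c4∈{9}] r7c4 is down to just 9 ⇒ r7c4=9.
Step 40. [r9c4∈{6}] r9c4 has the single candidate 6 ⇒ r9c4=6.
Step 41. [r1c7∈{4}] r1c7's peers cover all but 4 ⇒ r1c7=4.
Step 42. [r1c1∈{1}] r1c1's peers cover all but 1. So r1c1=1.

Answer: 1 2 7 3 5 9 4 6 8 / 8 6 4 2 1 7 5 9 3 / 3 9 5 4 8 6 1 7 2 / 7 5 1 8 6 2 3 4 9 / 4 8 9 5 3 1 7 2 6 / 2 3 6 7 9 4 8 5 1 / 6 7 8 9 4 3 2 1 5 / 9 4 3 1 2 5 6 8 7 / 5 1 2 6 7 8 9 3 4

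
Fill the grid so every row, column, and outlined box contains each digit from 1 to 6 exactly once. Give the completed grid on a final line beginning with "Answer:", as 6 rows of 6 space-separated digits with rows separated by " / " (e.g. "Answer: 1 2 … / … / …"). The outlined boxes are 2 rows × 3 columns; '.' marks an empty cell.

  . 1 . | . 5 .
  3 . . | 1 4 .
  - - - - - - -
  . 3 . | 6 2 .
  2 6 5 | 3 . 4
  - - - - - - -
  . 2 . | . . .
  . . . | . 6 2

Step 1. [r6c2∈{4,5}] r6c2 is the only open cell in col 2 admitting 4 ⇒ r6c2=4.
Step 2. [r5c5∈{1,3}] across col 5, 3 lands solely at r5c5. So r5c5=3.
Step 3. [r5c6∈{1,5}] box 6 places 1 nowhere but r5c6 ⇒ r5c6=1.
Step 4. [r5c3∈{6}] r5c3 is down to just 6, so r5c3=6.
Step 5. [r6c4∈{5}] r6c4 has the single candidate 5 ⇒ r6c4=5.
Step 6. [r6c1∈{1}] nothing but 1 survives at r6c1, so r6c1=1.
Step 7. [r1c1∈{4,6}] across col 1, 6 lands solely at r1c1, so r1c1=6.
Step 8. [r1c3∈{2,4}] in row 1, 4 fits only at r1c3, so r1c3=4.
Step 9. [r5c4∈{4}] r5c4 has the single candidate 4, so r5c4=4.
Step 10. [r6c3∈{3}] r6c3 has the single candidate 3, so r6c3=3.
Step 11. [r5c1∈{5}] r5c1 has the single candidate 5, so r5c1=5.
Step 12. [r4c5∈{1}] only 1 remains possible at r4c5 ⇒ r4c5=1.
Step 13. [r3c3∈{1}] r3c3 has the single candidate 1. So r3c3=1.
Step 14. [r1c4∈{2}] r1c4's peers cover all but 2 ⇒ r1c4=2.
Step 15. [r3c1∈{4}] r3c1 is down to just 4 ⇒ r3c1=4.
Step 16. [r2c6∈{6}] r2c6 is down to just 6. So r2c6=6.
Step 17. [r1c6∈{3}] only 3 remains possible at r1c6, so r1c6=3.
Step 18. [r2c3∈{2}] r2c3's peers cover all but 2, so r2c3=2.
Step 19. [r3c6∈{5}] r3c6 is down to just 5, so r3c6=5.
Step 20. [r2c2∈{5}] r2c2's peers cover all but 5, so r2c2=5.

Answer: 6 1 4 2 5 3 / 3 5 2 1 4 6 / 4 3 1 6 2 5 / 2 6 5 3 1 4 / 5 2 6 4 3 1 / 1 4 3 5 6 2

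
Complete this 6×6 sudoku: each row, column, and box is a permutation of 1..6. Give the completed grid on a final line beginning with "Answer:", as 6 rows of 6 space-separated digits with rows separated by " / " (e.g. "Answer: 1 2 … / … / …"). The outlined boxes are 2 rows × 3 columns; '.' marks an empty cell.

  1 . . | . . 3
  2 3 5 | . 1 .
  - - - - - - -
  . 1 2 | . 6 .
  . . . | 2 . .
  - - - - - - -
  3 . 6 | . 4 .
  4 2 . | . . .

Step 1. [r3c4∈{3,4,5}] 3 has one home in row 3: r3c4. So r3c4=3.
Step 2. [r4c5∈{5}] r4c5 is down to just 5. So r4c5=5.
Step 3. [r1c4∈{4,5,6}] row 1 places 5 nowhere but r1c4 ⇒ r1c4=5.
Step 4. [r6c6∈{1,5,6}] across row 6, 5 lands solely at r6c6. So r6c6=5.
Step 5. [r1c3∈{4}] only 4 remains possible at r1c3, so r1c3=4.
Step 6. [r5c4∈{1}] r5c4 is down to just 1. So r5c4=1.
Step 7. [r3c6∈{4}] r3c6 is down to just 4. So r3c6=4.
Step 8. [r2c4∈{4,6}] 4 has one home in row 2: r2c4, so r2c4=4.
Step 9. [r4c2∈{4,6}] in row 4, 4 fits only at r4c2. So r4c2=4.
Step 10. [r2c6∈{6}] r2c6 is down to just 6, so r2c6=6.
Step 11. [r5c6∈{2}] r5c6's peers cover all but 2 ⇒ r5c6=2.
Step 12. [r5c2∈{5}] r5c2 is down to just 5 ⇒ r5c2=5.
Step 13. [r4c1∈{6}] only 6 remains possible at r4c1. So r4c1=6.
Step 14. [r6c5∈{3}] r6c5 has the single candidate 3 ⇒ r6c5=3.
Step 15. [r4c3∈{3}] r4c3's peers cover all but 3, so r4c3=3.
Step 16. [r3c1∈{5}] r3c1 is down to just 5, so r3c1=5.
Step 17. [r6c3∈{1}] r6c3 is down to just 1, so r6c3=1.
Step 18. [r1c2∈{6}] r1c2 is down to just 6 ⇒ r1c2=6.
Step 19. [r1c5∈{2}] r1c5's peers cover all but 2 ⇒ r1c5=2.
Step 20. [r4c6∈{1}] nothing but 1 survives at r4c6. So r4c6=1.
Step 21. [r6c4∈{6}] r6c4 has the single candidate 6. So r6c4=6.

Answer: 1 6 4 5 2 3 / 2 3 5 4 1 6 / 5 1 2 3 6 4 / 6 4 3 2 5 1 / 3 5 6 1 4 2 / 4 2 1 6 3 5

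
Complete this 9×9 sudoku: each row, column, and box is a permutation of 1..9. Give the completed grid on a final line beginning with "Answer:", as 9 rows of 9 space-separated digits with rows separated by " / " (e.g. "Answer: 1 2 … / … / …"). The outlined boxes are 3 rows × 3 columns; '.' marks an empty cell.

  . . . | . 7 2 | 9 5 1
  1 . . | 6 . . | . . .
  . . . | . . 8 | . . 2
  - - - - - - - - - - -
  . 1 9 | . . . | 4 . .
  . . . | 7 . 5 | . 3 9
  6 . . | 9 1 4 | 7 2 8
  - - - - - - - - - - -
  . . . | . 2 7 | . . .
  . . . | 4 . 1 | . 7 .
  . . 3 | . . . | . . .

Step 1. [r1c4∈{3}] r1c4's peers cover all but 3 ⇒ r1c4=3.
Step 2. [r8c5∈{3,5,6,8,9}] in box 8, 3 fits only at r8c5, so r8c5=3.
Step 3. [r4c8∈{6}] r4c8's peers cover all but 6. So r4c8=6.
Step 4. [r3c8∈{4}] only 4 remains possible at r3c8 ⇒ r3c8=4.
Step 5. [r6c3∈{5}] only 5 remains possible at r6c3 ⇒ r6c3=5.
Step 6. [r3c7∈{3,6}] box 3 places 6 nowhere but r3c7, so r3c7=6.
Step 7. [r2c8∈{8}] r2c8 has the single candidate 8 ⇒ r2c8=8.
Step 8. [r7c3∈{1,4,6,8}] col 3 places 1 nowhere but r7c3. So r7c3=1.
Step 9. [r4c1∈{2,3,7,8}] across row 4, 7 lands solely at r4c1. So r4c1=7.
Step 10. [r9c2∈{2,4,5,6,7,8,9}] 7 has one home in row 9: r9c2. So r9c2=7.
Step 11. [r2c6∈{9}] only 9 remains possible at r2c6. So r2c6=9.
Step 12. [r3c5∈{5}] only 5 remains possible at r3c5. So r3c5=5.
Step 13. [r2c2∈{2,3,4,5}] 5 has one home in row 2: r2c2 ⇒ r2c2=5.
Step 14. [r2c3∈{2,4,7}] row 2 places 2 nowhere but r2c3 ⇒ r2c3=2.
Step 15. [r9c5∈{6,8,9}] col 5 places 9 nowhere but r9c5. So r9c5=9.
Step 16. [r4c9∈{5}] r4c9 is down to just 5 ⇒ r4c9=5.
Step 17. [r8c9∈{6}] r8c9 has the single candidate 6 ⇒ r8c9=6.
Step 18. [r8c3∈{8}] r8c3 is down to just 8 ⇒ r8c3=8.
Step 19. [r5c3∈{4}] only 4 remains possible at r5c3 ⇒ r5c3=4.
Step 20. [r7c2∈{4,6,9}] across row 7, 6 lands solely at r7c2 ⇒ r7c2=6.
Step 21. [r9c9∈{4}] nothing but 4 survives at r9c9. So r9c9=4.
Step 22. [r7c1∈{4,5,9}] r7c1 is the only open cell in row 7 admitting 4 ⇒ r7c1=4.
Step 23. [r7c9∈{3}] only 3 remains possible at r7c9, so r7c9=3.
Step 24. [r1c1∈{8}] nothing but 8 survives at r1c1 ⇒ r1c1=8.
Step 25. [r5c1∈{2}] r5c1 is down to just 2 ⇒ r5c1=2.
Step 26. [r9c7∈{1,2,5,8}] across row 9, 2 lands solely at r9c7, so r9c7=2.
Step 27. [r9c4∈{5,8}] row 9 places 8 nowhere but r9c4 ⇒ r9c4=8.
Step 28. [r3c1∈{3,9}] col 1 places 3 nowhere but r3c1. So r3c1=3.
Step 29. [r8c1∈{5,9}] r8c1 is the only open cell in col 1 admitting 9, so r8c1=9.
Step 30. [r5c2∈{8}] nothing but 8 survives at r5c2 ⇒ r5c2=8.
Step 31. [r8c7∈{5}] only 5 remains possible at r8c7. So r8c7=5.
Step 32. [r4c6∈{3}] nothing but 3 survives at r4c6. So r4c6=3.
Step 33. [r9c8∈{1}] nothing but 1 survives at r9c8. So r9c8=1.
Step 34. [r7c8∈{9}] r7c8 has the single candidate 9, so r7c8=9.
Step 35. [r8c2∈{2}] r8c2 has the single candidate 2 ⇒ r8c2=2.
Step 36. [r2c5∈{4}] r2c5 has the single candidate 4. So r2c5=4.
Step 37. [r9c1∈{5}] r9c1 is down to just 5. So r9c1=5.
Step 38. [r5c7∈{1}] nothing but 1 survives at r5c7. So r5c7=1.
Step 39. [r3c3∈{7}] nothing but 7 survives at r3c3 ⇒ r3c3=7.
Step 40. [r9c6∈{6}] nothing but 6 survives at r9c6 ⇒ r9c6=6.
Step 41. [r7c4∈{5}] only 5 remains possible at r7c4. So r7c4=5.
Step 42. [r7c7∈{8}] r7c7 is down to just 8 ⇒ r7c7=8.
Step 43. [r1c2∈{4}] r1c2 has the single candidate 4, so r1c2=4.
Step 44. [r4c4∈{2}] r4c4's peers cover all but 2, so r4c4=2.
Step 45. [r2c7∈{3}] r2c7 has the single candidate 3 ⇒ r2c7=3.
Step 46. [r3c2∈{9}] only 9 remains possible at r3c2, so r3c2=9.
Step 47. [r2c9∈{7}] r2c9 has the single candidate 7 ⇒ r2c9=7.
Step 48. [r6c2∈{3}] r6c2's peers cover all but 3. So r6c2=3.
Step 49. [r5c5∈{6}] nothing but 6 survives at r5c5 ⇒ r5c5=6.
Step 50. [r3c4∈{1}] r3c4 is down to just 1. So r3c4=1.
Step 51. [r4c5∈{8}] r4c5 is down to just 8. So r4c5=8.
Step 52. [r1c3∈{6}] r1c3 has the single candidate 6 ⇒ r1c3=6.

Answer: 8 4 6 3 7 2 9 5 1 / 1 5 2 6 4 9 3 8 7 / 3 9 7 1 5 8 6 4 2 / 7 1 9 2 8 3 4 6 5 / 2 8 4 7 6 5 1 3 9 / 6 3 5 9 1 4 7 2 8 / 4 6 1 5 2 7 8 9 3 / 9 2 8 4 3 1 5 7 6 / 5 7 3 8 9 6 2 1 4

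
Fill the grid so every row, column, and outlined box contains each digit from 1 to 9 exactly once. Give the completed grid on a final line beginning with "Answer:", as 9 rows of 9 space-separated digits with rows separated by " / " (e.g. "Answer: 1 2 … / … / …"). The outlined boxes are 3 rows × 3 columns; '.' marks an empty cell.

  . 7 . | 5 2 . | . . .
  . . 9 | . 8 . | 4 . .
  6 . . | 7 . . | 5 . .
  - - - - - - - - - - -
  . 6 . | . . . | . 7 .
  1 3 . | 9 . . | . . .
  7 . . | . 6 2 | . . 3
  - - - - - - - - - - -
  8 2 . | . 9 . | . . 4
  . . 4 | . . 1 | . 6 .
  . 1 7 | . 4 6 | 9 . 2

Step 1. [r7c4∈{3}] nothing but 3 survives at r7c4, so r7c4=3.
Step 2. [r2c6∈{3}] r2c6 is down to just 3 ⇒ r2c6=3.
Step 3. [r3c5∈{1}] nothing but 1 survives at r3c5, so r3c5=1.
Step 4. [r1c3∈{1,3,8}] 1 has one home in col 3: r1c3 ⇒ r1c3=1.
Step 5. [r9c4∈{8}] r9c4 has the single candidate 8 ⇒ r9c4=8.
Step 6. [r3c3∈{2,3,8}] col 3 places 3 nowhere but r3c3, so r3c3=3.
Step 7. [r3c2∈{4,8}] r3c2 is the only open cell in box 1 admitting 8, so r3c2=8.
Step 8. [r3c9∈{9}] only 9 remains possible at r3c9, so r3c9=9.
Step 9. [r6c8∈{1,4,5,8,9}] col 8 places 9 nowhere but r6c8, so r6c8=9.
Step 10. [r4c1∈{2,4,5,9}] row 4 places 9 nowhere but r4c1, so r4c1=9.
Step 11. [r5c8∈{2,4,5,8}] in col 8, 4 fits only at r5c8 ⇒ r5c8=4.
Step 12. [r2c2∈{5}] only 5 remains possible at r2c2 ⇒ r2c2=5.
Step 13. [r6c3∈{5,8}] across row 6, 5 lands solely at r6c3 ⇒ r6c3=5.
Step 14. [r6c7∈{1,8}] row 6 places 8 nowhere but r6c7 ⇒ r6c7=8.
Step 15. [r8c9∈{5,7,8}] in row 8, 8 fits only at r8c9 ⇒ r8c9=8.
Step 16. [r1c9∈{6}] r1c9's peers cover all but 6. So r1c9=6.
Step 17. [r5c9∈{5}] only 5 remains possible at r5c9 ⇒ r5c9=5.
Step 18. [r4c9∈{1}] r4c9 has the single candidate 1. So r4c9=1.
Step 19. [r5c5∈{7}] r5c5 has the single candidate 7, so r5c5=7.
Step 20. [r8c5∈{5}] r8c5 has the single candidate 5. So r8c5=5.
Step 21. [r9c1∈{3,5}] 5 has one home in col 1: r9c1 ⇒ r9c1=5.
Step 22. [r8c7∈{3,7}] 7 has one home in row 8: r8c7 ⇒ r8c7=7.
Step 23. [r4c6∈{4,5,8}] across row 4, 5 lands solely at r4c6, so r4c6=5.
Step 24. [r4c3∈{2,8}] 8 has one home in row 4: r4c3 ⇒ r4c3=8.
Step 25. [r2c8∈{1,2}] row 2 places 1 nowhere but r2c8. So r2c8=1.
Step 26. [r6c4∈{1,4}] row 6 places 1 nowhere but r6c4 ⇒ r6c4=1.
Step 27. [r9c8∈{3}] r9c8's peers cover all but 3. So r9c8=3.
Step 28. [r3c6∈{4}] r3c6 is down to just 4, so r3c6=4.
Step 29. [r4c7∈{2}] r4c7's peers cover all but 2, so r4c7=2.
Step 30. [r8c4∈{2}] r8c4 has the single candidate 2 ⇒ r8c4=2.
Step 31. [r2c9∈{7}] nothing but 7 survives at r2c9 ⇒ r2c9=7.
Step 32. [r8c2∈{9}] nothing but 9 survives at r8c2 ⇒ r8c2=9.
Step 33. [r8c1∈{3}] r8c1 is down to just 3. So r8c1=3.
Step 34. [r7c8∈{5}] nothing but 5 survives at r7c8 ⇒ r7c8=5.
Step 35. [r3c8∈{2}] only 2 remains possible at r3c8 ⇒ r3c8=2.
Step 36. [r5c6∈{8}] r5c6 has the single candidate 8 ⇒ r5c6=8.
Step 37. [r7c6∈{7}] only 7 remains possible at r7c6, so r7c6=7.
Step 38. [r2c4∈{6}] nothing but 6 survives at r2c4, so r2c4=6.
Step 39. [r5c7∈{6}] r5c7 has the single candidate 6 ⇒ r5c7=6.
Step 40. [r7c3∈{6}] r7c3 has the single candidate 6, so r7c3=6.
Step 41. [r5c3∈{2}] nothing but 2 survives at r5c3 ⇒ r5c3=2.
Step 42. [r4c4∈{4}] r4c4 has the single candidate 4 ⇒ r4c4=4.
Step 43. [r7c7∈{1}] r7c7's peers cover all but 1. So r7c7=1.
Step 44. [r6c2∈{4}] nothing but 4 survives at r6c2 ⇒ r6c2=4.
Step 45. [r1c6∈{9}] r1c6 is down to just 9. So r1c6=9.
Step 46. [r1c1∈{4}] r1c1 has the single candidate 4 ⇒ r1c1=4.
Step 47. [r1c8∈{8}] nothing but 8 survives at r1c8. So r1c8=8.
Step 48. [r2c1∈{2}] nothing but 2 survives at r2c1 ⇒ r2c1=2.
Step 49. [r4c5∈{3}] only 3 remains possible at r4c5. So r4c5=3.
Step 50. [r1c7∈{3}] nothing but 3 survives at r1c7. So r1c7=3.

Answer: 4 7 1 5 2 9 3 8 6 / 2 5 9 6 8 3 4 1 7 / 6 8 3 7 1 4 5 2 9 / 9 6 8 4 3 5 2 7 1 / 1 3 2 9 7 8 6 4 5 / 7 4 5 1 6 2 8 9 3 / 8 2 6 3 9 7 1 5 4 / 3 9 4 2 5 1 7 6 8 / 5 1 7 8 4 6 9 3 2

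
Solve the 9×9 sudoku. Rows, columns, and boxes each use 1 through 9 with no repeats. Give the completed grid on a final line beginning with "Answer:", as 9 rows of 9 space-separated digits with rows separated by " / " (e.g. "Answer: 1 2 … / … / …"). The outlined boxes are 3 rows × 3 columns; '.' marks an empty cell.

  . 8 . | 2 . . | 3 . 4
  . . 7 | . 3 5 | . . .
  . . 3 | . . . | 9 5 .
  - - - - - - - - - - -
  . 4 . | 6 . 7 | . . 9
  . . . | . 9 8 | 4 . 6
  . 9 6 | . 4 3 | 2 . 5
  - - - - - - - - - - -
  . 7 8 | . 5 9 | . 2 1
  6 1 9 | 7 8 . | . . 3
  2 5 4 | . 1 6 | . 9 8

Step 1. [r1c6∈{1}] r1c6 has the single candidate 1 ⇒ r1c6=1.
Step 2. [r3c1∈{1,4}] row 3 places 1 nowhere but r3c1, so r3c1=1.
Step 3. [r5c2∈{2,3}] 3 has one home in col 2: r5c2, so r5c2=3.
Step 4. [r7c4∈{3,4}] across row 7, 4 lands solely at r7c4 ⇒ r7c4=4.
Step 5. [r5c4∈{1,5}] r5c4 is the only open cell in col 4 admitting 5. So r5c4=5.
Step 6. [r3c9∈{2,7}] in col 9, 7 fits only at r3c9. So r3c9=7.
Step 7. [r1c8∈{6}] nothing but 6 survives at r1c8. So r1c8=6.
Step 8. [r5c3∈{1,2}] 2 has one home in row 5: r5c3 ⇒ r5c3=2.
Step 9. [r5c8∈{1,7}] 1 has one home in row 5: r5c8 ⇒ r5c8=1.
Step 10. [r2c8∈{8}] r2c8 is down to just 8 ⇒ r2c8=8.
Step 11. [r6c1∈{7,8}] r6c1 is the only open cell in row 6 admitting 8, so r6c1=8.
Step 12. [r2c2∈{2,6}] row 2 places 6 nowhere but r2c2. So r2c2=6.
Step 13. [r1c1∈{5,9}] across row 1, 9 lands solely at r1c1. So r1c1=9.
Step 14. [r4c3∈{1,5}] r4c3 is the only open cell in row 4 admitting 1 ⇒ r4c3=1.
Step 15. [r8c7∈{5}] only 5 remains possible at r8c7, so r8c7=5.
Step 16. [r3c6∈{4}] r3c6 is down to just 4, so r3c6=4.
Step 17. [r7c7∈{6}] r7c7 is down to just 6, so r7c7=6.
Step 18. [r8c8∈{4}] r8c8 is down to just 4 ⇒ r8c8=4.
Step 19. [r7c1∈{3}] only 3 remains possible at r7c1. So r7c1=3.
Step 20. [r2c4∈{9}] only 9 remains possible at r2c4, so r2c4=9.
Step 21. [r1c5∈{7}] r1c5 has the single candidate 7, so r1c5=7.
Step 22. [r2c1∈{4}] r2c1 has the single candidate 4 ⇒ r2c1=4.
Step 23. [r2c7∈{1}] r2c7 is down to just 1 ⇒ r2c7=1.
Step 24. [r3c4∈{8}] r3c4 is down to just 8. So r3c4=8.
Step 25. [r5c1∈{7}] only 7 remains possible at r5c1 ⇒ r5c1=7.
Step 26. [r4c8∈{3}] r4c8 has the single candidate 3, so r4c8=3.
Step 27. [r3c5∈{6}] r3c5's peers cover all but 6 ⇒ r3c5=6.
Step 28. [r1c3∈{5}] r1c3's peers cover all but 5. So r1c3=5.
Step 29. [r3c2∈{2}] r3c2 has the single candidate 2. So r3c2=2.
Step 30. [r4c1∈{5}] r4c1's peers cover all but 5. So r4c1=5.
Step 31. [r4c7∈{8}] r4c7's peers cover all but 8 ⇒ r4c7=8.
Step 32. [r2c9∈{2}] r2c9 has the single candidate 2 ⇒ r2c9=2.
Step 33. [r6c4∈{1}] r6c4 has the single candidate 1 ⇒ r6c4=1.
Step 34. [r6c8∈{7}] r6c8's peers cover all but 7 ⇒ r6c8=7.
Step 35. [r8c6∈{2}] nothing but 2 survives at r8c6, so r8c6=2.
Step 36. [r9c4∈{3}] r9c4's peers cover all but 3. So r9c4=3.
Step 37. [r9c7∈{7}] only 7 remains possible at r9c7, so r9c7=7.
Step 38. [r4c5∈{2}] r4c5 has the single candidate 2, so r4c5=2.

Answer: 9 8 5 2 7 1 3 6 4 / 4 6 7 9 3 5 1 8 2 / 1 2 3 8 6 4 9 5 7 / 5 4 1 6 2 7 8 3 9 / 7 3 2 5 9 8 4 1 6 / 8 9 6 1 4 3 2 7 5 / 3 7 8 4 5 9 6 2 1 / 6 1 9 7 8 2 5 4 3 / 2 5 4 3 1 6 7 9 8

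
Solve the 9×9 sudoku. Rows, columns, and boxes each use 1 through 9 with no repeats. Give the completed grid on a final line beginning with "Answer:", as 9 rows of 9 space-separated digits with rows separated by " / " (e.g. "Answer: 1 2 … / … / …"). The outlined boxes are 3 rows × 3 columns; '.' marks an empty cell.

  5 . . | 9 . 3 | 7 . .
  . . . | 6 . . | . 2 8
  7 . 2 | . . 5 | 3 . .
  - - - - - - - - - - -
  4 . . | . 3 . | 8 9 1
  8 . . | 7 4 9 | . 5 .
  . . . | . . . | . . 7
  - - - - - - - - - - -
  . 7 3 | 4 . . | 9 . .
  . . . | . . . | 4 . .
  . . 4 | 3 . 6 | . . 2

Step 1. [r6c5∈{1,2,5,6,8}] in col 5, 6 fits only at r6c5, so r6c5=6.
Step 2. [r4c6∈{2}] r4c6's peers cover all but 2, so r4c6=2.
Step 3. [r8c4∈{1,2,5,8}] 2 has one home in col 4: r8c4 ⇒ r8c4=2.
Step 4. [r5c7∈{2,6}] 6 has one home in col 7: r5c7 ⇒ r5c7=6.
Step 5. [r5c3∈{1}] r5c3's peers cover all but 1 ⇒ r5c3=1.
Step 6. [r2c3∈{9}] only 9 remains possible at r2c3 ⇒ r2c3=9.
Step 7. [r6c3∈{5}] r6c3 has the single candidate 5 ⇒ r6c3=5.
Step 8. [r4c2∈{6}] only 6 remains possible at r4c2 ⇒ r4c2=6.
Step 9. [r1c3∈{6,8}] in box 1, 6 fits only at r1c3, so r1c3=6.
Step 10. [r8c3∈{8}] r8c3 has the single candidate 8, so r8c3=8.
Step 11. [r1c9∈{4}] r1c9's peers cover all but 4, so r1c9=4.
Step 12. [r1c8∈{1}] nothing but 1 survives at r1c8 ⇒ r1c8=1.
Step 13. [r9c7∈{1,5}] across col 7, 1 lands solely at r9c7, so r9c7=1.
Step 14. [r9c1∈{9}] r9c1 has the single candidate 9, so r9c1=9.
Step 15. [r7c1∈{1,2,6}] in row 7, 2 fits only at r7c1 ⇒ r7c1=2.
Step 16. [r6c1∈{3}] r6c1 is down to just 3 ⇒ r6c1=3.
Step 17. [r2c1∈{1}] only 1 remains possible at r2c1, so r2c1=1.
Step 18. [r8c2∈{1,5}] 1 has one home in col 2: r8c2. So r8c2=1.
Step 19. [r8c6∈{7}] r8c6 is down to just 7 ⇒ r8c6=7.
Step 20. [r3c8∈{6}] r3c8 is down to just 6. So r3c8=6.
Step 21. [r7c8∈{8}] r7c8's peers cover all but 8 ⇒ r7c8=8.
Step 22. [r9c5∈{5,8}] r9c5 is the only open cell in row 9 admitting 8 ⇒ r9c5=8.
Step 23. [r3c4∈{1,8}] r3c4 is the only open cell in box 2 admitting 8 ⇒ r3c4=8.
Step 24. [r7c9∈{5,6}] across row 7, 6 lands solely at r7c9. So r7c9=6.
Step 25. [r7c5∈{1,5}] r7c5 is the only open cell in row 7 admitting 5, so r7c5=5.
Step 26. [r6c4∈{1}] r6c4 is down to just 1, so r6c4=1.
Step 27. [r5c9∈{3}] r5c9 has the single candidate 3 ⇒ r5c9=3.
Step 28. [r2c6∈{4}] r2c6 is down to just 4, so r2c6=4.
Step 29. [r5c2∈{2}] only 2 remains possible at r5c2. So r5c2=2.
Step 30. [r3c2∈{4}] r3c2's peers cover all but 4. So r3c2=4.
Step 31. [r6c7∈{2}] r6c7's peers cover all but 2 ⇒ r6c7=2.
Step 32. [r2c5∈{7}] r2c5 has the single candidate 7, so r2c5=7.
Step 33. [r1c5∈{2}] r1c5's peers cover all but 2. So r1c5=2.
Step 34. [r4c3∈{7}] r4c3 is down to just 7, so r4c3=7.
Step 35. [r3c5∈{1}] nothing but 1 survives at r3c5, so r3c5=1.
Step 36. [r2c2∈{3}] r2c2 has the single candidate 3, so r2c2=3.
Step 37. [r8c8∈{3}] only 3 remains possible at r8c8. So r8c8=3.
Step 38. [r3c9∈{9}] only 9 remains possible at r3c9. So r3c9=9.
Step 39. [r6c2∈{9}] nothing but 9 survives at r6c2 ⇒ r6c2=9.
Step 40. [r4c4∈{5}] r4c4 has the single candidate 5, so r4c4=5.
Step 41. [r9c2∈{5}] r9c2 is down to just 5. So r9c2=5.
Step 42. [r8c5∈{9}] only 9 remains possible at r8c5, so r8c5=9.
Step 43. [r7c6∈{1}] r7c6 has the single candidate 1. So r7c6=1.
Step 44. [r6c8∈{4}] nothing but 4 survives at r6c8, so r6c8=4.
Step 45. [r8c1∈{6}] r8c1 is down to just 6, so r8c1=6.
Step 46. [r8c9∈{5}] nothing but 5 survives at r8c9 ⇒ r8c9=5.
Step 47. [r1c2∈{8}] only 8 remains possible at r1c2. So r1c2=8.
Step 48. [r9c8∈{7}] r9c8 is down to just 7 ⇒ r9c8=7.
Step 49. [r6c6∈{8}] r6c6's peers cover all but 8, so r6c6=8.
Step 50. [r2c7∈{5}] r2c7 has the single candidate 5. So r2c7=5.

Answer: 5 8 6 9 2 3 7 1 4 / 1 3 9 6 7 4 5 2 8 / 7 4 2 8 1 5 3 6 9 / 4 6 7 5 3 2 8 9 1 / 8 2 1 7 4 9 6 5 3 / 3 9 5 1 6 8 2 4 7 / 2 7 3 4 5 1 9 8 6 / 6 1 8 2 9 7 4 3 5 / 9 5 4 3 8 6 1 7 2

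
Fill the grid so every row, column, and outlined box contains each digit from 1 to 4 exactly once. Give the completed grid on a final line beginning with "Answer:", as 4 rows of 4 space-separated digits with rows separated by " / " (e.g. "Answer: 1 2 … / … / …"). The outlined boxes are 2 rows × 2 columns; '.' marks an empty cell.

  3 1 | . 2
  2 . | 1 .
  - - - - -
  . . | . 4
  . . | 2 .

Step 1. [r4c4∈{1,3}] col 4 places 1 nowhere but r4c4, so r4c4=1.
Step 2. [r4c2∈{3,4}] across row 4, 3 lands solely at r4c2. So r4c2=3.
Step 3. [r3c2∈{2}] nothing but 2 survives at r3c2 ⇒ r3c2=2.
Step 4. [r3c3∈{3}] r3c3 has the single candidate 3, so r3c3=3.
Step 5. [r3c1∈{1}] r3c1 has the single candidate 1, so r3c1=1.
Step 6. [r1c3∈{4}] nothing but 4 survives at r1c3, so r1c3=4.
Step 7. [r4c1∈{4}] only 4 remains possible at r4c1 ⇒ r4c1=4.
Step 8. [r2c2∈{4}] nothing but 4 survives at r2c2, so r2c2=4.
Step 9. [r2c4∈{3}] r2c4 is down to just 3. So r2c4=3.

Answer: 3 1 4 2 / 2 4 1 3 / 1 2 3 4 / 4 3 2 1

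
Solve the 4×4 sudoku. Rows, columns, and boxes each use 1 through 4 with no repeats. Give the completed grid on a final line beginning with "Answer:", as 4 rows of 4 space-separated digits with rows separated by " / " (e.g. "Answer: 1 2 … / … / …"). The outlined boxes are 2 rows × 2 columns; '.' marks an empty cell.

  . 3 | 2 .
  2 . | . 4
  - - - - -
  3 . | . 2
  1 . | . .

Step 1. [r3c2∈{4}] r3c2's peers cover all but 4, so r3c2=4.
Step 2. [r2c3∈{1,3}] in row 2, 3 fits only at r2c3. So r2c3=3.
Step 3. [r2c2∈{1}] r2c2 is down to just 1 ⇒ r2c2=1.
Step 4. [r1c1∈{4}] only 4 remains possible at r1c1 ⇒ r1c1=4.
Step 5. [r1c4∈{1}] only 1 remains possible at r1c4 ⇒ r1c4=1.
Step 6. [r4c4∈{3}] r4c4 is down to just 3. So r4c4=3.
Step 7. [r4c3∈{4}] r4c3 is down to just 4 ⇒ r4c3=4.
Step 8. [r4c2∈{2}] r4c2 is down to just 2, so r4c2=2.
Step 9. [r3c3∈{1}] r3c3 has the single candidate 1 ⇒ r3c3=1.

Answer: 4 3 2 1 / 2 1 3 4 / 3 4 1 2 / 1 2 4 3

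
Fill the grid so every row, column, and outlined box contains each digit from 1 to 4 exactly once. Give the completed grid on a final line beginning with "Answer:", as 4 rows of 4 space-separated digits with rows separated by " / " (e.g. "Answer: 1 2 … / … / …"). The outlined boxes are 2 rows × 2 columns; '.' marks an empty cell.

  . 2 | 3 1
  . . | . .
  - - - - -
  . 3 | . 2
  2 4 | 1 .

Step 1. [r2c1∈{1,3,4}] row 2 places 3 nowhere but r2c1, so r2c1=3.
Step 2. [r2c3∈{2,4}] across row 2, 2 lands solely at r2c3. So r2c3=2.
Step 3. [r3c1∈{1}] nothing but 1 survives at r3c1, so r3c1=1.
Step 4. [r2c4∈{4}] r2c4 is down to just 4 ⇒ r2c4=4.
Step 5. [r3c3∈{4}] r3c3 has the single candidate 4 ⇒ r3c3=4.
Step 6. [r4c4∈{3}] r4c4 is down to just 3. So r4c4=3.
Step 7. [r2c2∈{1}] r2c2's peers cover all but 1, so r2c2=1.
Step 8. [r1c1∈{4}] r1c1 is down to just 4. So r1c1=4.

Answer: 4 2 3 1 / 3 1 2 4 / 1 3 4 2 / 2 4 1 3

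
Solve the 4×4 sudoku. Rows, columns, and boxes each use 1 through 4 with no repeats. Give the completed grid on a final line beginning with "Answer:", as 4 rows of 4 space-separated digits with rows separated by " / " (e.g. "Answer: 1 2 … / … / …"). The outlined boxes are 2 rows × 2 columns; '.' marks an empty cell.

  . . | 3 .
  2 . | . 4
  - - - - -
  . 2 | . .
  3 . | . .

Step 1. [r2c3∈{1}] nothing but 1 survives at r2c3. So r2c3=1.
Step 2. [r3c3∈{4}] r3c3 has the single candidate 4. So r3c3=4.
Step 3. [r3c1∈{1}] only 1 remains possible at r3c1. So r3c1=1.
Step 4. [r4c2∈{4}] r4c2's peers cover all but 4. So r4c2=4.
Step 5. [r4c4∈{1,2}] across row 4, 1 lands solely at r4c4 ⇒ r4c4=1.
Step 6. [r3c4∈{3}] r3c4 has the single candidate 3. So r3c4=3.
Step 7. [r4c3∈{2}] nothing but 2 survives at r4c3 ⇒ r4c3=2.
Step 8. [r1c1∈{4}] nothing but 4 survives at r1c1. So r1c1=4.
Step 9. [r1c2∈{1}] only 1 remains possible at r1c2. So r1c2=1.
Step 10. [r2c2∈{3}] r2c2's peers cover all but 3, so r2c2=3.
Step 11. [r1c4∈{2}] r1c4 has the single candidate 2. So r1c4=2.

Answer: 4 1 3 2 / 2 3 1 4 / 1 2 4 3 / 3 4 2 1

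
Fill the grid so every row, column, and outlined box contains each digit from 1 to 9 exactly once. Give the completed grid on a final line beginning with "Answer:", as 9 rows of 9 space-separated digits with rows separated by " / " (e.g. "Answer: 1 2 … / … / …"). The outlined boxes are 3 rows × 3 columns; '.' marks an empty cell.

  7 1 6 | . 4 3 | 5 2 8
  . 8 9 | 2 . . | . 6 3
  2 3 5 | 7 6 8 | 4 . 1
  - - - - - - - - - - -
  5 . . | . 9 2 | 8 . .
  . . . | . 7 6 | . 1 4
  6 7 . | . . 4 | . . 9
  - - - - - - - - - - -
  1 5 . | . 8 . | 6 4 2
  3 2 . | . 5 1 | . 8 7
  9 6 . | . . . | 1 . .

Step 1. [r7c4∈{3,9}] r7c4 is the only open cell in row 7 admitting 3, so r7c4=3.
Step 2. [r6c5∈{1,3}] 3 has one home in col 5: r6c5 ⇒ r6c5=3.
Step 3. [r9c3∈{4,7,8}] r9c3 is the only open cell in row 9 admitting 8 ⇒ r9c3=8.
Step 4. [r6c4∈{1,5,8}] across row 6, 8 lands solely at r6c4 ⇒ r6c4=8.
Step 5. [r5c7∈{2,3}] across col 7, 3 lands solely at r5c7. So r5c7=3.
Step 6. [r8c3∈{4}] r8c3 is down to just 4. So r8c3=4.
Step 7. [r6c3∈{1,2}] 1 has one home in row 6: r6c3. So r6c3=1.
Step 8. [r7c6∈{7,9}] 9 has one home in row 7: r7c6, so r7c6=9.
Step 9. [r6c8∈{5}] nothing but 5 survives at r6c8 ⇒ r6c8=5.
Step 10. [r4c8∈{7}] r4c8 has the single candidate 7 ⇒ r4c8=7.
Step 11. [r9c5∈{2}] r9c5 is down to just 2, so r9c5=2.
Step 12. [r5c1∈{8}] r5c1 is down to just 8 ⇒ r5c1=8.
Step 13. [r4c4∈{1}] r4c4's peers cover all but 1, so r4c4=1.
Step 14. [r8c7∈{9}] nothing but 9 survives at r8c7. So r8c7=9.
Step 15. [r3c8∈{9}] r3c8 is down to just 9 ⇒ r3c8=9.
Step 16. [r6c7∈{2}] nothing but 2 survives at r6c7, so r6c7=2.
Step 17. [r5c3∈{2}] only 2 remains possible at r5c3, so r5c3=2.
Step 18. [r9c8∈{3}] only 3 remains possible at r9c8, so r9c8=3.
Step 19. [r4c9∈{6}] r4c9 has the single candidate 6. So r4c9=6.
Step 20. [r2c1∈{4}] r2c1's peers cover all but 4. So r2c1=4.
Step 21. [r5c4∈{5}] nothing but 5 survives at r5c4. So r5c4=5.
Step 22. [r9c9∈{5}] r9c9's peers cover all but 5, so r9c9=5.
Step 23. [r1c4∈{9}] nothing but 9 survives at r1c4 ⇒ r1c4=9.
Step 24. [r2c5∈{1}] nothing but 1 survives at r2c5, so r2c5=1.
Step 25. [r7c3∈{7}] r7c3's peers cover all but 7 ⇒ r7c3=7.
Step 26. [r4c2∈{4}] r4c2's peers cover all but 4 ⇒ r4c2=4.
Step 27. [r8c4∈{6}] r8c4 has the single candidate 6, so r8c4=6.
Step 28. [r4c3∈{3}] r4c3 is down to just 3. So r4c3=3.
Step 29. [r2c6∈{5}] r2c6 is down to just 5 ⇒ r2c6=5.
Step 30. [r9c6∈{7}] nothing but 7 survives at r9c6, so r9c6=7.
Step 31. [r9c4∈{4}] nothing but 4 survives at r9c4, so r9c4=4.
Step 32. [r2c7∈{7}] only 7 remains possible at r2c7, so r2c7=7.
Step 33. [r5c2∈{9}] r5c2 is down to just 9, so r5c2=9.

Answer: 7 1 6 9 4 3 5 2 8 / 4 8 9 2 1 5 7 6 3 / 2 3 5 7 6 8 4 9 1 / 5 4 3 1 9 2 8 7 6 / 8 9 2 5 7 6 3 1 4 / 6 7 1 8 3 4 2 5 9 / 1 5 7 3 8 9 6 4 2 / 3 2 4 6 5 1 9 8 7 / 9 6 8 4 2 7 1 3 5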